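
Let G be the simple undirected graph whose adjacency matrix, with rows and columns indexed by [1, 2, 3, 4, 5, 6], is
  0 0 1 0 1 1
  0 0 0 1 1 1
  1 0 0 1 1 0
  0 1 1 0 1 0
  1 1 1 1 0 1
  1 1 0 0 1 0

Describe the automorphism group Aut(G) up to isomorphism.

Vertex 5 is the unique vertex of degree 5; the remaining 5 vertices each have degree 3 and induce a cycle, so G is the wheel on 6 vertices with hub 5. Every automorphism fixes the hub and acts on the rim 5-cycle, so Aut(G) ≅ Aut(C_5) = D_5 of order 10.

the dihedral group of order 10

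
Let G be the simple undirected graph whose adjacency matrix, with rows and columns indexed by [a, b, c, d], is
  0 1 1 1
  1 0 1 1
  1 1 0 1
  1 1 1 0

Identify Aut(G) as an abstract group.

Every vertex has degree 3, so G is the complete graph K_4. Every bijection on the vertex set is an automorphism of K_4; hence Aut(K_4) ≅ S_4, order 24.

the symmetric group on 4 letters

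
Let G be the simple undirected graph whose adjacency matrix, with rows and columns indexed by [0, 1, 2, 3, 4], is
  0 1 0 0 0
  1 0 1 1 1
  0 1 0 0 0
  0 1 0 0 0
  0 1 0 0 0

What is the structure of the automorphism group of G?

the symmetric group on 4 letters

Vertex 1 has degree 4 and every other vertex has degree 1, so G is the star K_{1,4} with centre 1. The 4 leaves are pairwise interchangeable while the centre is fixed, giving Aut(G) = S_4.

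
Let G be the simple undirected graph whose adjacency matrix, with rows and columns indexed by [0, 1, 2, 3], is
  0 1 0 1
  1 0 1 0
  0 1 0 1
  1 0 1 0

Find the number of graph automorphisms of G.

8

G is 2-regular and bipartite on 2^2 = 4 vertices with girth 4; it is the hypercube graph Q_2. Aut(Q_2) consists of the signed permutations of the 2 coordinate axes: 2! permutations times 2^2 sign flips, so |Aut| = 2^2·2! = 8.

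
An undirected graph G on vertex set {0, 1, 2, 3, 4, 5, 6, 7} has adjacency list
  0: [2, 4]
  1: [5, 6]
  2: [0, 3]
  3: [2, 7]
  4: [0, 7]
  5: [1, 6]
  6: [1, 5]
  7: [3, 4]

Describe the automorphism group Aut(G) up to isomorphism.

D_3 × D_5

G has two connected components, {0, 2, 3, 4, 7} and {1, 5, 6}; each is 2-regular, so G = C_5 ⊔ C_3. The components are non-isomorphic (different sizes), so Aut(G) = Aut(C_3) × Aut(C_5) = D_3 × D_5 of order 6·10 = 60.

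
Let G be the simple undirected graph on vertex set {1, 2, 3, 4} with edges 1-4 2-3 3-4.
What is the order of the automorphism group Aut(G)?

The degree sequence is [1, 1, 2, 2]; the two degree-1 vertices 1 and 2 are the ends of a path, so G = P_4. The only nontrivial automorphism of a path is the end-to-end reflection, so Aut(G) ≅ Z_2.

2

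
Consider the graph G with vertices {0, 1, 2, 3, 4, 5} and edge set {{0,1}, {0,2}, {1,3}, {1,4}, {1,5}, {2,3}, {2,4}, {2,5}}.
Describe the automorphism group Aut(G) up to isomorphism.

S_4 × S_2

The vertices split by degree into {1, 2} (degree 4) and {0, 3, 4, 5} (degree 2); every edge runs between the two parts, so G is the complete bipartite graph K_{2,4}. Automorphisms preserve the bipartition setwise (since the parts differ in size) and act as S_4 × S_2 within it; |Aut| = 48.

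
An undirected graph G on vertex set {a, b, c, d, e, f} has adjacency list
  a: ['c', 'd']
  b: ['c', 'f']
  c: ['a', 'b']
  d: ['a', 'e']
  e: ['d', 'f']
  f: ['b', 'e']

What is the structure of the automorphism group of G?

Every vertex has degree 2 and the graph is connected, so G is the 6-cycle C_6. The automorphisms of the 6-cycle are exactly the symmetries of a regular 6-gon: the dihedral group D_6, |D_6| = 12.

D_6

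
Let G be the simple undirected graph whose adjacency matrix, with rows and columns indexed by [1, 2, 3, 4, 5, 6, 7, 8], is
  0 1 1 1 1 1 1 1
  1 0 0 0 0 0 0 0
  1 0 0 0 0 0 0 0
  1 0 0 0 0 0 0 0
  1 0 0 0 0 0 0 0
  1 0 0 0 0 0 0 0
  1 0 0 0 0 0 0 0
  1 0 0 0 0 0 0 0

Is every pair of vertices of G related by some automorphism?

No

Vertex 1 is the only vertex of degree 7, so every automorphism fixes it; G is not vertex-transitive.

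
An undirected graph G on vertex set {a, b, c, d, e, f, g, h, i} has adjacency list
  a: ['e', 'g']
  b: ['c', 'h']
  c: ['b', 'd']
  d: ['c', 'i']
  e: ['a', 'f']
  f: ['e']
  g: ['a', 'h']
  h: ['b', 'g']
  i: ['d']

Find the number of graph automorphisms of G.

2

The degree sequence is [2, 2, 2, 2, 2, 1, 2, 2, 1]; the two degree-1 vertices f and i are the ends of a path, so G = P_9. The only nontrivial automorphism of a path is the end-to-end reflection, so Aut(G) ≅ Z_2.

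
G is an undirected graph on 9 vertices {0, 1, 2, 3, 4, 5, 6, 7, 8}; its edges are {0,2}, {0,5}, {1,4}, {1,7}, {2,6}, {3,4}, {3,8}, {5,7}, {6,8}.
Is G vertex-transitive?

G is 2-regular and connected on 9 vertices, i.e. the cycle C_9. C_9 has 9 rotations and 9 reflections, so Aut(C_9) ≅ D_9 of order 18. This group acts transitively on the 9 vertices.

Yes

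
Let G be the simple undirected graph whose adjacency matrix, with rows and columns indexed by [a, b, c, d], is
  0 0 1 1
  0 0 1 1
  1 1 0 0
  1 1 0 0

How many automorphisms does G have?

8

Every vertex has degree 2 and the graph is connected, so G is the 4-cycle C_4. The automorphisms of the 4-cycle are exactly the symmetries of a regular 4-gon: the dihedral group D_4, |D_4| = 8.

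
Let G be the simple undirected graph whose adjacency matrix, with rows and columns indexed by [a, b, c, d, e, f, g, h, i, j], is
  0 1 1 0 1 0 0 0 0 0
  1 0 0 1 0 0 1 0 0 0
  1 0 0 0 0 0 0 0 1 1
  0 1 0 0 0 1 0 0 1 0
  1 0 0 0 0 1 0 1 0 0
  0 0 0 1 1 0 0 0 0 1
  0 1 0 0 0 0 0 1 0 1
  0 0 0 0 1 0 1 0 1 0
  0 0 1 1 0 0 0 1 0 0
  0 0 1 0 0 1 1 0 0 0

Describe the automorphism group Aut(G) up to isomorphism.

S_5

G is 3-regular on 10 vertices with no triangles and no 4-cycles (girth 5): this is the Petersen graph. Viewing the Petersen graph as the Kneser graph K(5,2) — vertices are 2-subsets of {1,…,5}, edges join disjoint pairs — its automorphisms are exactly the permutations of the 5-element set, so Aut ≅ S_5 of order 120.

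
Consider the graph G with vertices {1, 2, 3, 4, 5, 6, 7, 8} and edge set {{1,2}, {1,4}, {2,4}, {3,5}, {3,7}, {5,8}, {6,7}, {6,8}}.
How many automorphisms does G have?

60

G has two connected components, {3, 5, 6, 7, 8} and {1, 2, 4}; each is 2-regular, so G = C_5 ⊔ C_3. No automorphism exchanges components of different sizes, hence Aut(G) is the direct product D_5 × D_3, order 60.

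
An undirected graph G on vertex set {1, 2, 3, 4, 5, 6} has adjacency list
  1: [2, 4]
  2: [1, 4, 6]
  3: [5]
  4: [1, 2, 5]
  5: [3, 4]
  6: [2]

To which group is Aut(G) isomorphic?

1

Degrees alone do not determine every vertex (e.g. 1 and 5 both have degree 2), but their neighbour-degree multisets differ: N(1) has degrees [3, 3] while N(5) has degrees [1, 3]. Repeating this refinement separates all vertices, so the only automorphism is the identity.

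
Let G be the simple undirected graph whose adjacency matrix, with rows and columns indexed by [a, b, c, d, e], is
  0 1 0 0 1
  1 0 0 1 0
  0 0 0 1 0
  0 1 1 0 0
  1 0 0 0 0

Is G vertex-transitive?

Automorphisms preserve degree, but G has vertices of degree 1 and vertices of degree 2; no automorphism maps one to the other, so G is not vertex-transitive.

No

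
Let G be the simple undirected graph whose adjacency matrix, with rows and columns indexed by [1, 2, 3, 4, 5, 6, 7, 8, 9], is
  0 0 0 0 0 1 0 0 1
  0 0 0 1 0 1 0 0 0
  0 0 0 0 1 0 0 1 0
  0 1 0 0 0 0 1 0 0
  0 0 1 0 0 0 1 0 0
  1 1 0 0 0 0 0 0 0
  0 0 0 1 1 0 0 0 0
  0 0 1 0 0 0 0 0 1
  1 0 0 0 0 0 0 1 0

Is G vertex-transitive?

G is 2-regular and connected on 9 vertices, i.e. the cycle C_9. C_9 has 9 rotations and 9 reflections, so Aut(C_9) ≅ D_9 of order 18. Under this action every vertex can be carried to every other, so G is vertex-transitive.

Yes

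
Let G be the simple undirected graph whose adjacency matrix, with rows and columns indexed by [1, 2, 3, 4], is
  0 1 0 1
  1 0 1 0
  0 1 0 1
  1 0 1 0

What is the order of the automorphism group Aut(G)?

G is 2-regular and bipartite on 2^2 = 4 vertices with girth 4; it is the hypercube graph Q_2. The symmetry group of the 2-cube is the hyperoctahedral group B_2 = Z_2 ≀ S_2, of order 2^2·2! = 8.

8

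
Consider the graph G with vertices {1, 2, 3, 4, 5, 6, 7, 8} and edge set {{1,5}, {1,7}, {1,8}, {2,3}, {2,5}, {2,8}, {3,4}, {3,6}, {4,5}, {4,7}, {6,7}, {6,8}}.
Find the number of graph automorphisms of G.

G is 3-regular and bipartite on 2^3 = 8 vertices with girth 4; it is the hypercube graph Q_3. Aut(Q_3) consists of the signed permutations of the 3 coordinate axes: 3! permutations times 2^3 sign flips, so |Aut| = 2^3·3! = 48.

48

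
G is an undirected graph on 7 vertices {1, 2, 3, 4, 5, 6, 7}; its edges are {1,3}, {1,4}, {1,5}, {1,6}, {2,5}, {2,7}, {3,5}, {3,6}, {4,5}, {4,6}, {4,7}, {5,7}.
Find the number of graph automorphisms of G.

The degree sequence is [4, 2, 3, 4, 5, 3, 3]. Checking the degree-preserving permutations of the vertex set shows that none except the identity preserves every edge, so Aut(G) is trivial.

1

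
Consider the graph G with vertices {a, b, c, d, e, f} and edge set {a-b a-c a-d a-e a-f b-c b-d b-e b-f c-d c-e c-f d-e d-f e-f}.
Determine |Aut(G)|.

Every vertex has degree 5, so G is the complete graph K_6. Every bijection on the vertex set is an automorphism of K_6; hence Aut(K_6) ≅ S_6, order 720.

720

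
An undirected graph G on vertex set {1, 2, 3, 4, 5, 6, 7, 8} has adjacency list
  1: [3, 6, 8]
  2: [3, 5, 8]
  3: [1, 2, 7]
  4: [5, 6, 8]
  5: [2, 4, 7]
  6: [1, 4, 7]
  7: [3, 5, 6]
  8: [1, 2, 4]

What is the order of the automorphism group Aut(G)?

G is 3-regular and bipartite on 2^3 = 8 vertices with girth 4; it is the hypercube graph Q_3. The symmetry group of the 3-cube is the hyperoctahedral group B_3 = Z_2 ≀ S_3, of order 2^3·3! = 48.

48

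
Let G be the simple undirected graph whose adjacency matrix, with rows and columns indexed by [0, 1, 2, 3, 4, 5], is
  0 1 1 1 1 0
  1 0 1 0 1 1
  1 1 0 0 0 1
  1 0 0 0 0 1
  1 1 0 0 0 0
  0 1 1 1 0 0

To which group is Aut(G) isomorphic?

Degrees alone do not determine every vertex (e.g. 0 and 1 both have degree 4), but their neighbour-degree multisets differ: N(0) has degrees [2, 2, 3, 4] while N(1) has degrees [2, 3, 3, 4]. Repeating this refinement separates all vertices, so the only automorphism is the identity.

{e}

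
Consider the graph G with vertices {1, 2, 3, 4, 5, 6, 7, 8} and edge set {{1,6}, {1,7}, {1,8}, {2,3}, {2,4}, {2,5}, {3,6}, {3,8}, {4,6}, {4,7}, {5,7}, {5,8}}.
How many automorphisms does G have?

48

G is 3-regular and bipartite on 2^3 = 8 vertices with girth 4; it is the hypercube graph Q_3. Aut(Q_3) consists of the signed permutations of the 3 coordinate axes: 3! permutations times 2^3 sign flips, so |Aut| = 2^3·3! = 48.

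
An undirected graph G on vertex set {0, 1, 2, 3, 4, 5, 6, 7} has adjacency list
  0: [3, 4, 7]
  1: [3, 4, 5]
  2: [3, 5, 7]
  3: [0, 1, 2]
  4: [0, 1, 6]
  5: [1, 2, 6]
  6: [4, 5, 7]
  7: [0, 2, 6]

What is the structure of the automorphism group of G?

G is 3-regular and bipartite on 2^3 = 8 vertices with girth 4; it is the hypercube graph Q_3. Aut(Q_3) consists of the signed permutations of the 3 coordinate axes: 3! permutations times 2^3 sign flips, so |Aut| = 2^3·3! = 48.

the hyperoctahedral group B_3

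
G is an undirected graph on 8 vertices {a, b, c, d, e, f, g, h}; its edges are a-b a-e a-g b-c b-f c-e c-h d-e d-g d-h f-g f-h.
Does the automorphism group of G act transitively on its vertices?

G is 3-regular and bipartite on 2^3 = 8 vertices with girth 4; it is the hypercube graph Q_3. The symmetry group of the 3-cube is the hyperoctahedral group B_3 = Z_2 ≀ S_3, of order 2^3·3! = 48. Under this action every vertex can be carried to every other, so G is vertex-transitive.

Yes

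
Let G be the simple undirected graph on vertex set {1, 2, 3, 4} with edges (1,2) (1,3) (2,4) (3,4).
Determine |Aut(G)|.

8

G is 2-regular and connected on 4 vertices, i.e. the cycle C_4. The automorphisms of the 4-cycle are exactly the symmetries of a regular 4-gon: the dihedral group D_4, |D_4| = 8.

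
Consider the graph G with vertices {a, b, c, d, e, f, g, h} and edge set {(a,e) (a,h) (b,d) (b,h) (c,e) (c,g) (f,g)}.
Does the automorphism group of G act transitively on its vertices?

No

Automorphisms preserve degree, but G has vertices of degree 1 and vertices of degree 2; no automorphism maps one to the other, so G is not vertex-transitive.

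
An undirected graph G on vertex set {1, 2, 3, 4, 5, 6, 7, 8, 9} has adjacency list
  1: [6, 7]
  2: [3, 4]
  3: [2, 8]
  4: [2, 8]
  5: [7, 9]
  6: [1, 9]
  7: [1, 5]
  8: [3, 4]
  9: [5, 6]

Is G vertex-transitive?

No

G has two connected components, {1, 5, 6, 7, 9} and {2, 3, 4, 8}; each is 2-regular, so G = C_5 ⊔ C_4. The orbit of 1 under Aut(G) is {1, 5, 6, 7, 9}, which does not contain 2, so G is not vertex-transitive.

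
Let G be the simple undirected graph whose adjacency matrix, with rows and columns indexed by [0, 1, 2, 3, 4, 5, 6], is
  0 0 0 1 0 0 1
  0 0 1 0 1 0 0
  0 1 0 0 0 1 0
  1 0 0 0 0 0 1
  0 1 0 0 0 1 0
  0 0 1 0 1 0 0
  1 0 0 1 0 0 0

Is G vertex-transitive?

G has two connected components, {1, 2, 4, 5} and {0, 3, 6}; each is 2-regular, so G = C_4 ⊔ C_3. The orbit of 0 under Aut(G) is {0, 3, 6}, which does not contain 1, so G is not vertex-transitive.

No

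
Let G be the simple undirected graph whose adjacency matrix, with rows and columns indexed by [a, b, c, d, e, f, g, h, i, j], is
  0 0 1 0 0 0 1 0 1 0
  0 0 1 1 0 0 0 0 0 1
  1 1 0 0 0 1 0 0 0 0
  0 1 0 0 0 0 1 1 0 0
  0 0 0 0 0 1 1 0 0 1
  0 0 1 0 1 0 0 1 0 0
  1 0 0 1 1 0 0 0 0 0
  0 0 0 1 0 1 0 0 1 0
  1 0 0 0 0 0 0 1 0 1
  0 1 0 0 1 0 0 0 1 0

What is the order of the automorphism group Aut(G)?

120

G is 3-regular on 10 vertices with no triangles and no 4-cycles (girth 5): this is the Petersen graph. It is a classical fact that the Petersen graph has automorphism group S_5 (order 120), arising from its description as the Kneser graph K(5,2).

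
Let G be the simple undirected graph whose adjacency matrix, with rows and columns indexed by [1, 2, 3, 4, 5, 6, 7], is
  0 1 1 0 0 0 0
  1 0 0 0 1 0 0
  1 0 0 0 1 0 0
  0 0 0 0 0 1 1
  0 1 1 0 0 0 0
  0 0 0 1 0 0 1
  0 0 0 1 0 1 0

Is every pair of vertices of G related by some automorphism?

G has two connected components, {1, 2, 3, 5} and {4, 6, 7}; each is 2-regular, so G = C_4 ⊔ C_3. The orbit of 1 under Aut(G) is {1, 2, 3, 5}, which does not contain 4, so G is not vertex-transitive.

No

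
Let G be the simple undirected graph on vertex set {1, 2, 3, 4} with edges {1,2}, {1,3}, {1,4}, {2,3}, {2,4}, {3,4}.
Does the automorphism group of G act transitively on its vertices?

Yes

Every vertex has degree 3, so G is the complete graph K_4. Every bijection on the vertex set is an automorphism of K_4; hence Aut(K_4) ≅ S_4, order 24. Under this action every vertex can be carried to every other, so G is vertex-transitive.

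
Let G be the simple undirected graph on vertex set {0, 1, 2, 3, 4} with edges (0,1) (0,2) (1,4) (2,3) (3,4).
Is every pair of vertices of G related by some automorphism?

Yes

Every vertex has degree 2 and the graph is connected, so G is the 5-cycle C_5. C_5 has 5 rotations and 5 reflections, so Aut(C_5) ≅ D_5 of order 10. This group acts transitively on the 5 vertices.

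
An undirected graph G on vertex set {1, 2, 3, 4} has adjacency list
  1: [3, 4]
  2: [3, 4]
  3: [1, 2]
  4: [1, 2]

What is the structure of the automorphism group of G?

G is 2-regular and bipartite on 2^2 = 4 vertices with girth 4; it is the hypercube graph Q_2. The symmetry group of the 2-cube is the hyperoctahedral group B_2 = Z_2 ≀ S_2, of order 2^2·2! = 8.

D_4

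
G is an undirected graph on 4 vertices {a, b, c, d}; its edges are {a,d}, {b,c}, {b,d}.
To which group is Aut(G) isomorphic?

The degree sequence is [1, 2, 1, 2]; the two degree-1 vertices a and c are the ends of a path, so G = P_4. The only nontrivial automorphism of a path is the end-to-end reflection, so Aut(G) ≅ Z_2.

the cyclic group of order 2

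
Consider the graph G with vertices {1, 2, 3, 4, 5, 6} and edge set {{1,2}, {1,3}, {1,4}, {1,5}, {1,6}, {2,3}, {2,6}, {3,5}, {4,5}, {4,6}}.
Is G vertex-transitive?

No

Vertex 1 is the only vertex of degree 5, so every automorphism fixes it; G is not vertex-transitive.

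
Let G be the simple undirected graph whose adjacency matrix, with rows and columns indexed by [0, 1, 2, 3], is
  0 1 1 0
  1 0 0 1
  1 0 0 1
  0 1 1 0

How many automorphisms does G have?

Every vertex has degree 2 and the graph is connected, so G is the 4-cycle C_4. C_4 has 4 rotations and 4 reflections, so Aut(C_4) ≅ D_4 of order 8.

8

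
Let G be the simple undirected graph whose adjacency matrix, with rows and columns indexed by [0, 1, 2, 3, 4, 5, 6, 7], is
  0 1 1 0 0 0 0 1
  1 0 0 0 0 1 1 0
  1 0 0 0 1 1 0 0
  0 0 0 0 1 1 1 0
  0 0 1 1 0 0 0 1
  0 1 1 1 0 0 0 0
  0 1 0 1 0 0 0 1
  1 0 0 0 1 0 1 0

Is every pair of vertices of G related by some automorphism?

Yes

G is 3-regular and bipartite on 2^3 = 8 vertices with girth 4; it is the hypercube graph Q_3. The symmetry group of the 3-cube is the hyperoctahedral group B_3 = Z_2 ≀ S_3, of order 2^3·3! = 48. This group acts transitively on the 8 vertices.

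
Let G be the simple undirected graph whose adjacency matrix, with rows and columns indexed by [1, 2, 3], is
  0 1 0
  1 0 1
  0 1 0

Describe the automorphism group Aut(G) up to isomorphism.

The degree sequence is [1, 2, 1]; the two degree-1 vertices 1 and 3 are the ends of a path, so G = P_3. The only nontrivial automorphism of a path is the end-to-end reflection, so Aut(G) ≅ Z_2.

C_2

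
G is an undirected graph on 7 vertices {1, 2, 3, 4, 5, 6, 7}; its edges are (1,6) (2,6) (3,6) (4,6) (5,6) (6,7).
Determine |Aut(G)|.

720

Vertex 6 has degree 6 and every other vertex has degree 1, so G is the star K_{1,6} with centre 6. Any automorphism fixes the centre and permutes the 6 leaves freely, so Aut(G) ≅ S_6 of order 6! = 720.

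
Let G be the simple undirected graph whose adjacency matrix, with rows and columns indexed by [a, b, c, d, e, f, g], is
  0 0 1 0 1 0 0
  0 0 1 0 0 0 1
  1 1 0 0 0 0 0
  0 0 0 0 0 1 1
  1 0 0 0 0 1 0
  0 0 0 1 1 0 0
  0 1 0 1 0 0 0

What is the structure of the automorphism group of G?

G is 2-regular and connected on 7 vertices, i.e. the cycle C_7. C_7 has 7 rotations and 7 reflections, so Aut(C_7) ≅ D_7 of order 14.

the dihedral group of order 14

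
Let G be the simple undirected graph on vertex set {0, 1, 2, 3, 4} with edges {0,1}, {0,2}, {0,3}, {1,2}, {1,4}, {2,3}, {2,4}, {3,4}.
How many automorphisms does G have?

8

Vertex 2 is the unique vertex of degree 4; the remaining 4 vertices each have degree 3 and induce a cycle, so G is the wheel on 5 vertices with hub 2. Every automorphism fixes the hub and acts on the rim 4-cycle, so Aut(G) ≅ Aut(C_4) = D_4 of order 8.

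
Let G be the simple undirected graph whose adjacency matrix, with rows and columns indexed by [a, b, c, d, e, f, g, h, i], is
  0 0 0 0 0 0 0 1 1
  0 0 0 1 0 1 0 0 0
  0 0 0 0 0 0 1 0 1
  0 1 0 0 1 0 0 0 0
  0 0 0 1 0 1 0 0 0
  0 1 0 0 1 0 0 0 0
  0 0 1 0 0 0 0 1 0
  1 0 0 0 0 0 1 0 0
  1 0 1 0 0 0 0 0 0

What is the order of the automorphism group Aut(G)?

G has two connected components, {a, c, g, h, i} and {b, d, e, f}; each is 2-regular, so G = C_5 ⊔ C_4. No automorphism exchanges components of different sizes, hence Aut(G) is the direct product D_4 × D_5, order 80.

80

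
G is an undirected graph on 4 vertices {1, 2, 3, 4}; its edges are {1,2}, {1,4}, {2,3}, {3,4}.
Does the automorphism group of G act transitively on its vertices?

G is 2-regular and connected on 4 vertices, i.e. the cycle C_4. C_4 has 4 rotations and 4 reflections, so Aut(C_4) ≅ D_4 of order 8. This group acts transitively on the 4 vertices.

Yes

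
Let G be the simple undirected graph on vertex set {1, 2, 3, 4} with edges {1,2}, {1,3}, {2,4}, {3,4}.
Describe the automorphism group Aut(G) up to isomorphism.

the dihedral group of order 8

G is 2-regular and bipartite on 2^2 = 4 vertices with girth 4; it is the hypercube graph Q_2. The symmetry group of the 2-cube is the hyperoctahedral group B_2 = Z_2 ≀ S_2, of order 2^2·2! = 8.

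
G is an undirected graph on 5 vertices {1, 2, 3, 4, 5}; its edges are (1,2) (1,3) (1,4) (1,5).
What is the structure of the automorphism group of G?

S_4

Vertex 1 has degree 4 and every other vertex has degree 1, so G is the star K_{1,4} with centre 1. The 4 leaves are pairwise interchangeable while the centre is fixed, giving Aut(G) = S_4.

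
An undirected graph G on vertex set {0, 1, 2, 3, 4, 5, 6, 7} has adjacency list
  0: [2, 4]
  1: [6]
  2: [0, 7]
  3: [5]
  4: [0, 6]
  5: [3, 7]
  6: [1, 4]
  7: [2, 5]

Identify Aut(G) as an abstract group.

Z_2

The degree sequence is [2, 1, 2, 1, 2, 2, 2, 2]; the two degree-1 vertices 1 and 3 are the ends of a path, so G = P_8. The only nontrivial automorphism of a path is the end-to-end reflection, so Aut(G) ≅ Z_2.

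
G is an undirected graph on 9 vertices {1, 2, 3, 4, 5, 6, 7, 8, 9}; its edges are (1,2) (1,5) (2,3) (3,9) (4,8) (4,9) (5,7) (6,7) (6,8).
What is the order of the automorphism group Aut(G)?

G is 2-regular and connected on 9 vertices, i.e. the cycle C_9. The automorphisms of the 9-cycle are exactly the symmetries of a regular 9-gon: the dihedral group D_9, |D_9| = 18.

18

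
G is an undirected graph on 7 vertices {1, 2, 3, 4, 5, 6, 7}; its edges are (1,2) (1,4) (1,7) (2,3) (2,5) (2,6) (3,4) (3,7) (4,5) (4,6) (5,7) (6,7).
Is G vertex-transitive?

Automorphisms preserve degree, but G has vertices of degree 3 and vertices of degree 4; no automorphism maps one to the other, so G is not vertex-transitive.

No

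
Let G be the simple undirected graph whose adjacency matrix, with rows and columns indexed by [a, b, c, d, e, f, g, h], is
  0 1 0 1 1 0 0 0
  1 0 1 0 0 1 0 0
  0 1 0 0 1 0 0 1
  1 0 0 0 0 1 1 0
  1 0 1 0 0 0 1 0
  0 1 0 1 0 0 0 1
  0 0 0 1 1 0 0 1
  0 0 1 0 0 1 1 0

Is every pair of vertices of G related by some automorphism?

Yes

G is 3-regular and bipartite on 2^3 = 8 vertices with girth 4; it is the hypercube graph Q_3. The symmetry group of the 3-cube is the hyperoctahedral group B_3 = Z_2 ≀ S_3, of order 2^3·3! = 48. Under this action every vertex can be carried to every other, so G is vertex-transitive.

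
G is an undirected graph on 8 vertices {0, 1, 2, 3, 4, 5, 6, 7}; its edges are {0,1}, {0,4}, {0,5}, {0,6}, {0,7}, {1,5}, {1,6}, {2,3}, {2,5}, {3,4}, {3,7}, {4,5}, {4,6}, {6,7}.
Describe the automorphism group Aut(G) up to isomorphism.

{e}

Degrees alone do not determine every vertex (e.g. 1 and 3 both have degree 3), but their neighbour-degree multisets differ: N(1) has degrees [4, 4, 5] while N(3) has degrees [2, 3, 4]. Repeating this refinement separates all vertices, so the only automorphism is the identity.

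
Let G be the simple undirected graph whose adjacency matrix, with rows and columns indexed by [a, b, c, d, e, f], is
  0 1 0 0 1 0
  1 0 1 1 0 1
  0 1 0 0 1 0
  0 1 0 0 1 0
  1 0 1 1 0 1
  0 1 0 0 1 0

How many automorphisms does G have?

48

The vertices split by degree into {b, e} (degree 4) and {a, c, d, f} (degree 2); every edge runs between the two parts, so G is the complete bipartite graph K_{2,4}. Automorphisms preserve the bipartition setwise (since the parts differ in size) and act as S_4 × S_2 within it; |Aut| = 48.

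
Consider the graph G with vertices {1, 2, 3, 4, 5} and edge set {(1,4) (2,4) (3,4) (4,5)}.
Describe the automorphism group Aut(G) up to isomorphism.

Vertex 4 has degree 4 and every other vertex has degree 1, so G is the star K_{1,4} with centre 4. The 4 leaves are pairwise interchangeable while the centre is fixed, giving Aut(G) = S_4.

the symmetric group on 4 letters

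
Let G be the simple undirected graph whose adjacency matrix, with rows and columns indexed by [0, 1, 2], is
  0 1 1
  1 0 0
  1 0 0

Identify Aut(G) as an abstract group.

The degree sequence is [2, 1, 1]; the two degree-1 vertices 1 and 2 are the ends of a path, so G = P_3. A path has exactly one nontrivial symmetry — reversal — giving Aut(G) of order 2.

C_2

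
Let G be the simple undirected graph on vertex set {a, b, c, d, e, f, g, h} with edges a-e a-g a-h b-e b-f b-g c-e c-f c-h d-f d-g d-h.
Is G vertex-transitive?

Yes

G is 3-regular and bipartite on 2^3 = 8 vertices with girth 4; it is the hypercube graph Q_3. Aut(Q_3) consists of the signed permutations of the 3 coordinate axes: 3! permutations times 2^3 sign flips, so |Aut| = 2^3·3! = 48. This group acts transitively on the 8 vertices.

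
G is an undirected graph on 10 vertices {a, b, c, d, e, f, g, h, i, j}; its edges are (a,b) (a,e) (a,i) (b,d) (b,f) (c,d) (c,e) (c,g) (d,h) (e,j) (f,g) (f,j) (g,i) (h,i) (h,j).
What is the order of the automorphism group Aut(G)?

G is 3-regular on 10 vertices with no triangles and no 4-cycles (girth 5): this is the Petersen graph. It is a classical fact that the Petersen graph has automorphism group S_5 (order 120), arising from its description as the Kneser graph K(5,2).

120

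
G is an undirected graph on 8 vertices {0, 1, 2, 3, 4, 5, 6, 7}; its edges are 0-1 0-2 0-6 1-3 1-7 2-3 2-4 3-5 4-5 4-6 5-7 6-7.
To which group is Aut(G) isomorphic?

Z_2^3 ⋊ S_3

G is 3-regular and bipartite on 2^3 = 8 vertices with girth 4; it is the hypercube graph Q_3. Aut(Q_3) consists of the signed permutations of the 3 coordinate axes: 3! permutations times 2^3 sign flips, so |Aut| = 2^3·3! = 48.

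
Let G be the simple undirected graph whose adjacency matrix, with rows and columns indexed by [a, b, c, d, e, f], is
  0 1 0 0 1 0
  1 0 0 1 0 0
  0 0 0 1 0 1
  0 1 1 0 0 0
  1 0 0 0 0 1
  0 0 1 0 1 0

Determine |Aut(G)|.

12

G is 2-regular and connected on 6 vertices, i.e. the cycle C_6. The automorphisms of the 6-cycle are exactly the symmetries of a regular 6-gon: the dihedral group D_6, |D_6| = 12.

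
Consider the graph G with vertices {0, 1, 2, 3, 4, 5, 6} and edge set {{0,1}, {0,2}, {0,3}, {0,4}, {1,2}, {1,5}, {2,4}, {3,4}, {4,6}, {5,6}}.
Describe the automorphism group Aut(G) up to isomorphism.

{e}

Degrees alone do not determine every vertex (e.g. 0 and 4 both have degree 4), but their neighbour-degree multisets differ: N(0) has degrees [2, 3, 3, 4] while N(4) has degrees [2, 2, 3, 4]. Repeating this refinement separates all vertices, so the only automorphism is the identity.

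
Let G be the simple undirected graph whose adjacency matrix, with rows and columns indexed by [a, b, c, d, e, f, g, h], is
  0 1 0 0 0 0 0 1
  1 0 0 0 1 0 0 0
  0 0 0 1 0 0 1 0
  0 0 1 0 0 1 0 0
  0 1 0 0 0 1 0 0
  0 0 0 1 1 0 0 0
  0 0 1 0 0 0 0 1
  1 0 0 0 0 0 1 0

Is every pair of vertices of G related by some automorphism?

G is 2-regular and connected on 8 vertices, i.e. the cycle C_8. C_8 has 8 rotations and 8 reflections, so Aut(C_8) ≅ D_8 of order 16. Under this action every vertex can be carried to every other, so G is vertex-transitive.

Yes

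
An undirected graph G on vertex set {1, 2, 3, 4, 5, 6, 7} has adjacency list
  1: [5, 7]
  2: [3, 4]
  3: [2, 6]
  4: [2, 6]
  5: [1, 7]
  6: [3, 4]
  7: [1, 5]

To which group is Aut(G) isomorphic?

D_4 × D_3

G has two connected components, {2, 3, 4, 6} and {1, 5, 7}; each is 2-regular, so G = C_4 ⊔ C_3. No automorphism exchanges components of different sizes, hence Aut(G) is the direct product D_4 × D_3, order 48.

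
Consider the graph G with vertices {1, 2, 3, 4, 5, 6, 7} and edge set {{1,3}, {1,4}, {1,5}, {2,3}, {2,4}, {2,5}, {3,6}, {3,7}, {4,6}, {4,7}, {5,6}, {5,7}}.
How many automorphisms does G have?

The vertices split by degree into {3, 4, 5} (degree 4) and {1, 2, 6, 7} (degree 3); every edge runs between the two parts, so G is the complete bipartite graph K_{3,4}. The parts have unequal sizes, so no automorphism swaps them; each part is permuted independently, giving S_4 × S_3 of order 4!·3! = 144.

144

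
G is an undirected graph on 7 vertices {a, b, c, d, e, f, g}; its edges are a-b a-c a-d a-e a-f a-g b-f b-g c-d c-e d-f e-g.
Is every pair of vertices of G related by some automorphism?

Vertex a is the only vertex of degree 6, so every automorphism fixes it; G is not vertex-transitive.

No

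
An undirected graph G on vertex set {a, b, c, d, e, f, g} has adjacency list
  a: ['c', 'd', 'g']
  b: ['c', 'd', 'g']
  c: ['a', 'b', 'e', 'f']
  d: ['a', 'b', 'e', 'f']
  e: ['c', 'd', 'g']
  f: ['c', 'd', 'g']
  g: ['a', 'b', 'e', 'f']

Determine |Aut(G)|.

144

The vertices split by degree into {c, d, g} (degree 4) and {a, b, e, f} (degree 3); every edge runs between the two parts, so G is the complete bipartite graph K_{3,4}. The parts have unequal sizes, so no automorphism swaps them; each part is permuted independently, giving S_3 × S_4 of order 3!·4! = 144.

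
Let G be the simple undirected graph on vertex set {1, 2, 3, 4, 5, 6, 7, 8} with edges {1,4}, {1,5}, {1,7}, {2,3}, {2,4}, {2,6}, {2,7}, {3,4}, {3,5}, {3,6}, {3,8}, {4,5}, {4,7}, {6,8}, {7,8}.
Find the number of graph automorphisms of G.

1

The degree sequence is [3, 4, 5, 5, 3, 3, 4, 3]. Checking the degree-preserving permutations of the vertex set shows that none except the identity preserves every edge, so Aut(G) is trivial.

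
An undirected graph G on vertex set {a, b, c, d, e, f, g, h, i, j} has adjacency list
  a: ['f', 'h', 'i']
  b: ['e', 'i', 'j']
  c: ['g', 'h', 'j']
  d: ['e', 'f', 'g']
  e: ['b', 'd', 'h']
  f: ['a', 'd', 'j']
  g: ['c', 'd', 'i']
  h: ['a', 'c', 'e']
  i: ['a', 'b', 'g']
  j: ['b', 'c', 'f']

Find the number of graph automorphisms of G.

120

G is 3-regular on 10 vertices with no triangles and no 4-cycles (girth 5): this is the Petersen graph. Viewing the Petersen graph as the Kneser graph K(5,2) — vertices are 2-subsets of {1,…,5}, edges join disjoint pairs — its automorphisms are exactly the permutations of the 5-element set, so Aut ≅ S_5 of order 120.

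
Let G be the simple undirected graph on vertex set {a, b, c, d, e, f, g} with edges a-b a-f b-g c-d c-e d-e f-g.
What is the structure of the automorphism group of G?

G has two connected components, {a, b, f, g} and {c, d, e}; each is 2-regular, so G = C_4 ⊔ C_3. No automorphism exchanges components of different sizes, hence Aut(G) is the direct product D_4 × D_3, order 48.

D_4 × D_3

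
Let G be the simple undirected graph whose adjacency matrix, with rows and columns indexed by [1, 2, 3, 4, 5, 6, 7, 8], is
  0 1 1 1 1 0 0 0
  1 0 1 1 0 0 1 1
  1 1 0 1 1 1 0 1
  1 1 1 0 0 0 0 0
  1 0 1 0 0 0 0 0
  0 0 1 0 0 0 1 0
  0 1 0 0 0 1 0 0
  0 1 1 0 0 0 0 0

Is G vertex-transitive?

Vertex 1 is the only vertex of degree 4, so every automorphism fixes it; G is not vertex-transitive.

No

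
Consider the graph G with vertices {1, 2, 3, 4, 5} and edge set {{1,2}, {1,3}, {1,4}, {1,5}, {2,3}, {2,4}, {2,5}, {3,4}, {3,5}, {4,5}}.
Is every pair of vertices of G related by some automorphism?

Every vertex has degree 4, so G is the complete graph K_5. Every bijection on the vertex set is an automorphism of K_5; hence Aut(K_5) ≅ S_5, order 120. Under this action every vertex can be carried to every other, so G is vertex-transitive.

Yes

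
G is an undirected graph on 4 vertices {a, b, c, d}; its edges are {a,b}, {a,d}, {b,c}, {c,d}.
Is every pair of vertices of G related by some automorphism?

Every vertex has degree 2 and the graph is connected, so G is the 4-cycle C_4. The automorphisms of the 4-cycle are exactly the symmetries of a regular 4-gon: the dihedral group D_4, |D_4| = 8. This group acts transitively on the 4 vertices.

Yes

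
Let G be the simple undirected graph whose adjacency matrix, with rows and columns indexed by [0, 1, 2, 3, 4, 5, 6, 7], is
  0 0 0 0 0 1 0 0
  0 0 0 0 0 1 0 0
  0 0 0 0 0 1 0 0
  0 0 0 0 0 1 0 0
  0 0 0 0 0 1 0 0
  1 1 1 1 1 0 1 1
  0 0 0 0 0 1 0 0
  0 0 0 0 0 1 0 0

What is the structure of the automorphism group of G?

Vertex 5 has degree 7 and every other vertex has degree 1, so G is the star K_{1,7} with centre 5. The 7 leaves are pairwise interchangeable while the centre is fixed, giving Aut(G) = S_7.

the symmetric group on 7 letters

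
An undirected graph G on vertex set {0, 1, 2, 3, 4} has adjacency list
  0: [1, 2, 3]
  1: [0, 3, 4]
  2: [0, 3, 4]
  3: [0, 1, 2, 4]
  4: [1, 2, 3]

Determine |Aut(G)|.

8

Vertex 3 is the unique vertex of degree 4; the remaining 4 vertices each have degree 3 and induce a cycle, so G is the wheel on 5 vertices with hub 3. With the hub fixed, the remaining symmetry is that of the rim cycle C_4, giving the dihedral group D_4.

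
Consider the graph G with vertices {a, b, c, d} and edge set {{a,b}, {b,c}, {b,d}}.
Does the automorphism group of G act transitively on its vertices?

No

Vertex b is the only vertex of degree 3, so every automorphism fixes it; G is not vertex-transitive.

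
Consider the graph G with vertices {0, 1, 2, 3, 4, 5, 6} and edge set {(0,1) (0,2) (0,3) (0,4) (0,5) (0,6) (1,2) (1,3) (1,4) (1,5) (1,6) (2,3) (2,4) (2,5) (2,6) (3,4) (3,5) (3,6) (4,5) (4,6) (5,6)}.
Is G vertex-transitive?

Yes

All 7 vertices are pairwise adjacent: G = K_7. Every bijection on the vertex set is an automorphism of K_7; hence Aut(K_7) ≅ S_7, order 5040. Under this action every vertex can be carried to every other, so G is vertex-transitive.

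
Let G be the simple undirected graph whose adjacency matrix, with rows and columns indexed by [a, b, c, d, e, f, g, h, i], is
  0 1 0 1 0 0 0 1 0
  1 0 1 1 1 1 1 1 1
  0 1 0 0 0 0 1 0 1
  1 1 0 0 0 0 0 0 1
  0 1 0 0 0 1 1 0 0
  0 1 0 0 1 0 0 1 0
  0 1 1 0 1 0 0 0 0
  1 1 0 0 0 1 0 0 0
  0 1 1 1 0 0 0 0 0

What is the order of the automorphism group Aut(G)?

16

Vertex b is the unique vertex of degree 8; the remaining 8 vertices each have degree 3 and induce a cycle, so G is the wheel on 9 vertices with hub b. Every automorphism fixes the hub and acts on the rim 8-cycle, so Aut(G) ≅ Aut(C_8) = D_8 of order 16.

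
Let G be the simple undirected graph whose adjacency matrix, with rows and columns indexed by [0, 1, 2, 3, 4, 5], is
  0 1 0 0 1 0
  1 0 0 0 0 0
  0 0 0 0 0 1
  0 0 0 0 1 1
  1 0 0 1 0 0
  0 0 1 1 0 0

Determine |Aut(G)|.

The degree sequence is [2, 1, 1, 2, 2, 2]; the two degree-1 vertices 1 and 2 are the ends of a path, so G = P_6. A path has exactly one nontrivial symmetry — reversal — giving Aut(G) of order 2.

2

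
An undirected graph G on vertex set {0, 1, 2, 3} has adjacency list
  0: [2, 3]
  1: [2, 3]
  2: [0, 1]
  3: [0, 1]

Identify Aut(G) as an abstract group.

the dihedral group of order 8

G is 2-regular and bipartite on 2^2 = 4 vertices with girth 4; it is the hypercube graph Q_2. Aut(Q_2) consists of the signed permutations of the 2 coordinate axes: 2! permutations times 2^2 sign flips, so |Aut| = 2^2·2! = 8.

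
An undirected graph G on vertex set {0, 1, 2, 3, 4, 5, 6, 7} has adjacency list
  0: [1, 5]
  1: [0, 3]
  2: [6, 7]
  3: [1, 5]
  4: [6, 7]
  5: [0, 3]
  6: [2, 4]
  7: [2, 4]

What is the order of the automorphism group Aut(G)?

G has two connected components, {2, 4, 6, 7} and {0, 1, 3, 5}; each is 2-regular, so G = C_4 ⊔ C_4. Aut of a disjoint union of two copies of C_4 is the wreath product D_4 ≀ Z_2, of order 2·8² = 128.

128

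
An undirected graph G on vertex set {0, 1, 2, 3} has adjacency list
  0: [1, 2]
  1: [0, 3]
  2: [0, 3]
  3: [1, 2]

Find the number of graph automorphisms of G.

8

G is 2-regular and bipartite with parts {0, 3} and {1, 2} (each part is independent and every cross-pair is an edge), so G = K_{2,2}. Each part can be permuted independently (S_2 × S_2) and the two equal-size parts can also be swapped, giving (S_2 × S_2) ⋊ Z_2 of order 2·(2!)² = 8.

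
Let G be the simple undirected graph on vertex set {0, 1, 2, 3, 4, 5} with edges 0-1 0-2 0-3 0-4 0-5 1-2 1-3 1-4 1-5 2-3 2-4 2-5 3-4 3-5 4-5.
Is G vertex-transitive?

Yes

All 6 vertices are pairwise adjacent: G = K_6. Any permutation of the 6 vertices preserves K_6, so Aut(K_6) = S_6 of order 6! = 720. Under this action every vertex can be carried to every other, so G is vertex-transitive.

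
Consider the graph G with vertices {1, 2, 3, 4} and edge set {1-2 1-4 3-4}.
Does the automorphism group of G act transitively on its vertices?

Automorphisms preserve degree, but G has vertices of degree 1 and vertices of degree 2; no automorphism maps one to the other, so G is not vertex-transitive.

No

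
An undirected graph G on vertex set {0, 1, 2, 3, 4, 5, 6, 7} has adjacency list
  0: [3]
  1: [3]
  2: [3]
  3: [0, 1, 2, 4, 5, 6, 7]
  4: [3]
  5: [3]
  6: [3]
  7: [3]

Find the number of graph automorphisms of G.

Vertex 3 has degree 7 and every other vertex has degree 1, so G is the star K_{1,7} with centre 3. The 7 leaves are pairwise interchangeable while the centre is fixed, giving Aut(G) = S_7.

5040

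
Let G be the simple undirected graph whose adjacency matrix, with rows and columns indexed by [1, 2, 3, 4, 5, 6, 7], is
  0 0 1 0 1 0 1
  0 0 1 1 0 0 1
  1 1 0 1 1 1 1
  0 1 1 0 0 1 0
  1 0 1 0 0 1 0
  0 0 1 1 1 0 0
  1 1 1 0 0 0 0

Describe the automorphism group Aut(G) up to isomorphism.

Vertex 3 is the unique vertex of degree 6; the remaining 6 vertices each have degree 3 and induce a cycle, so G is the wheel on 7 vertices with hub 3. With the hub fixed, the remaining symmetry is that of the rim cycle C_6, giving the dihedral group D_6.

D_6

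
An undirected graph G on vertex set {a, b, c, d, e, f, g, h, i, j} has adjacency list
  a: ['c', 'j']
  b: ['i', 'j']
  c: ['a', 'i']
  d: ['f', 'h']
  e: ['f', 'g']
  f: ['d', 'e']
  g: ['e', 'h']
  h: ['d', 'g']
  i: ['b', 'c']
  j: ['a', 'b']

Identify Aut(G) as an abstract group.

(D_5 × D_5) ⋊ Z_2

G has two connected components, {d, e, f, g, h} and {a, b, c, i, j}; each is 2-regular, so G = C_5 ⊔ C_5. Aut of a disjoint union of two copies of C_5 is the wreath product D_5 ≀ Z_2, of order 2·10² = 200.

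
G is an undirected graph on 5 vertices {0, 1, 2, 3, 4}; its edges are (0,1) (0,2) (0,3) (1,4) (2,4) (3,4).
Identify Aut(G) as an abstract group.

The vertices split by degree into {0, 4} (degree 3) and {1, 2, 3} (degree 2); every edge runs between the two parts, so G is the complete bipartite graph K_{2,3}. The parts have unequal sizes, so no automorphism swaps them; each part is permuted independently, giving S_3 × S_2 of order 3!·2! = 12.

S_3 × S_2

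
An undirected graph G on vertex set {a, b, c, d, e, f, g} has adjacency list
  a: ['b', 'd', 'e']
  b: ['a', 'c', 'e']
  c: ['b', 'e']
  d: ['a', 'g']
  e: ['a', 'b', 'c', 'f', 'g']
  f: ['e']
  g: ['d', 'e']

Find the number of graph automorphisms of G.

The degree sequence is [3, 3, 2, 2, 5, 1, 2]. Checking the degree-preserving permutations of the vertex set shows that none except the identity preserves every edge, so Aut(G) is trivial.

1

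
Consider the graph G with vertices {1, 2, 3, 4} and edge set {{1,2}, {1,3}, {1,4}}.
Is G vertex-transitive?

Vertex 1 is the only vertex of degree 3, so every automorphism fixes it; G is not vertex-transitive.

No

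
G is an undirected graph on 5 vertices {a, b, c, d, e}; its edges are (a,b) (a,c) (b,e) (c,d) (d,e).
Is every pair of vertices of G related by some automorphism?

G is 2-regular and connected on 5 vertices, i.e. the cycle C_5. C_5 has 5 rotations and 5 reflections, so Aut(C_5) ≅ D_5 of order 10. Under this action every vertex can be carried to every other, so G is vertex-transitive.

Yes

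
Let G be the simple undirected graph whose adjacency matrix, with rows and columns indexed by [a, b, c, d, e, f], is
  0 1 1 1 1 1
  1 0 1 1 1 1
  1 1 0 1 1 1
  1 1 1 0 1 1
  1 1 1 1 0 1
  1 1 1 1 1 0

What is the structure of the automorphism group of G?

All 6 vertices are pairwise adjacent: G = K_6. Every bijection on the vertex set is an automorphism of K_6; hence Aut(K_6) ≅ S_6, order 720.

the symmetric group on 6 letters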